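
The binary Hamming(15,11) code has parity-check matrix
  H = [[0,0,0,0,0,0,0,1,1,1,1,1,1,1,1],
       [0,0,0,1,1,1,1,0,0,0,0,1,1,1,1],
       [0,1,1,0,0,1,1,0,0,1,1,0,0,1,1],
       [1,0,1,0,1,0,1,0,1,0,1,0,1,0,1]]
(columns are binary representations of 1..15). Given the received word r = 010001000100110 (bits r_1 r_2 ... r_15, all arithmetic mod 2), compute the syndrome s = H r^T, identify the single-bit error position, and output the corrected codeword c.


s = (1, 1, 0, 1)^T, error position = 13, corrected codeword c = 010001000100010

Compute s = H r^T mod 2 one row at a time:
  s_1 = 0 + 0 + 1 + 0 + 0 + 1 + 1 + 0 = 3 ≡ 1 (mod 2).
  s_2 = 0 + 0 + 1 + 0 + 0 + 1 + 1 + 0 = 3 ≡ 1 (mod 2).
  s_3 = 1 + 0 + 1 + 0 + 1 + 0 + 1 + 0 = 4 ≡ 0 (mod 2).
  s_4 = 0 + 0 + 0 + 0 + 0 + 0 + 1 + 0 = 1 ≡ 1 (mod 2).
s = (1, 1, 0, 1)^T — this equals column 13 of H (binary 1101), so error is at position 13.
Correct: flip bit 13 of r = 010001000100110 to get c = 010001000100010.


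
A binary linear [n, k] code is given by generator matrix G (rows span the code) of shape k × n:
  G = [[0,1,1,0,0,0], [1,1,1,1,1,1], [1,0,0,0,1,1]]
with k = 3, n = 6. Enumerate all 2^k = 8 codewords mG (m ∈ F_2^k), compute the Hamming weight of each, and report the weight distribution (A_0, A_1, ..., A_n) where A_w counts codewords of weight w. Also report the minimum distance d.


Weight distribution: A_0 = 1, A_1 = 1, A_2 = 1, A_3 = 2, A_4 = 1, A_5 = 1, A_6 = 1. Minimum distance d = 1.

Enumerate all 2^3 = 8 messages m ∈ F_2^3.
For each, compute codeword c = mG in F_2^6, then tally its weight.
  m = 000 → c = 000000, weight = 0.
  m = 100 → c = 011000, weight = 2.
  m = 010 → c = 111111, weight = 6.
  m = 110 → c = 100111, weight = 4.
  m = 001 → c = 100011, weight = 3.
  m = 101 → c = 111011, weight = 5.
  m = 011 → c = 011100, weight = 3.
  m = 111 → c = 000100, weight = 1.
Tally weights:
  weight 0: 1 codewords.
  weight 1: 1 codewords.
  weight 2: 1 codewords.
  weight 3: 2 codewords.
  weight 4: 1 codewords.
  weight 5: 1 codewords.
  weight 6: 1 codewords.
Minimum distance d = smallest w > 0 with A_w > 0 = 1.
Sanity: Σ A_w = 8 = 2^3 = 8 ✓.


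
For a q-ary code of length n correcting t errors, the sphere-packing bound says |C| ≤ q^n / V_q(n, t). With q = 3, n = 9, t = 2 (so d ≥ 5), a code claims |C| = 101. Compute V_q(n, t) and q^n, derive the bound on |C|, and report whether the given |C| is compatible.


V_q(n, t) = 163, q^n = 19683, Hamming bound = 120, |C| = 101 ≤ bound (satisfied).

Step 1: Compute V_q(n, t) = Σ_{j=0}^2 C(n, j) (q−1)^j.
  j = 0: C(9,0)·(2)^0 = 1·1 = 1.
  j = 1: C(9,1)·(2)^1 = 9·2 = 18.
  j = 2: C(9,2)·(2)^2 = 36·4 = 144.
  V_q(n, t) = 1 + 18 + 144 = 163.
Step 2: q^n = 3^9 = 19683.
Step 3: Hamming bound ⌊q^n / V_q(n,t)⌋ = ⌊19683/163⌋ = 120.
Step 4: Compare |C| = 101 to 120: satisfied.
The claimed |C| lies below the Hamming bound.


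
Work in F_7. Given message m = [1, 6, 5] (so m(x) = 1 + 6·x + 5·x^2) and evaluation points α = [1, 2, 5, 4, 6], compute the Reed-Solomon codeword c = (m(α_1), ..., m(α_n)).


c = [5, 5, 2, 0, 0]

Message polynomial: m(x) = 1 + 6·x + 5·x^2 (mod 7).
For each evaluation point α_i, compute m(α_i) mod 7:
  α_1 = 1: Horner steps 5 → 4 → 5, so m(1) = 5.
  α_2 = 2: Horner steps 5 → 2 → 5, so m(2) = 5.
  α_3 = 5: Horner steps 5 → 3 → 2, so m(5) = 2.
  α_4 = 4: Horner steps 5 → 5 → 0, so m(4) = 0.
  α_5 = 6: Horner steps 5 → 1 → 0, so m(6) = 0.
Codeword c = [5, 5, 2, 0, 0] ∈ F_7^5.


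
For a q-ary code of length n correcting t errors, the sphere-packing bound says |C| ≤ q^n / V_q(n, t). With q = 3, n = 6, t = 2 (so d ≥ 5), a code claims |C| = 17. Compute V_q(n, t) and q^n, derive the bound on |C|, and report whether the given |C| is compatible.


V_q(n, t) = 73, q^n = 729, Hamming bound = 9, |C| = 17 > bound (violated).

Step 1: Compute V_q(n, t) = Σ_{j=0}^2 C(n, j) (q−1)^j.
  j = 0: C(6,0)·(2)^0 = 1·1 = 1.
  j = 1: C(6,1)·(2)^1 = 6·2 = 12.
  j = 2: C(6,2)·(2)^2 = 15·4 = 60.
  V_q(n, t) = 1 + 12 + 60 = 73.
Step 2: q^n = 3^6 = 729.
Step 3: Hamming bound ⌊q^n / V_q(n,t)⌋ = ⌊729/73⌋ = 9.
Step 4: Compare |C| = 17 to 9: violated.
The claimed |C| lies above the Hamming bound, so no 3-ary code of length 6 with d ≥ 5 can have 17 codewords.


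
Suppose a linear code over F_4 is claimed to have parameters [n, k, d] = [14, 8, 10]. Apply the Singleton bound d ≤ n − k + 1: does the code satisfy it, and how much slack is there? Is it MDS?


Singleton RHS = n − k + 1 = 7, slack = -3, bound violated (no such code; not MDS).

Singleton bound: d ≤ n − k + 1.
Here n = 14, k = 8, so n − k + 1 = 7.
Given d = 10, check d ≤ 7: NO.
Slack = (n − k + 1) − d = -3.
The slack is negative: d = 10 exceeds n − k + 1 = 7 by 3, so the Singleton bound is violated and no linear [14, 8, 10]_4 code can exist. In particular it is not MDS (MDS requires d = n − k + 1 exactly).
Description: the claimed parameters are [14, 8, 10]_4; such a code would be impossible (violates the Singleton bound).


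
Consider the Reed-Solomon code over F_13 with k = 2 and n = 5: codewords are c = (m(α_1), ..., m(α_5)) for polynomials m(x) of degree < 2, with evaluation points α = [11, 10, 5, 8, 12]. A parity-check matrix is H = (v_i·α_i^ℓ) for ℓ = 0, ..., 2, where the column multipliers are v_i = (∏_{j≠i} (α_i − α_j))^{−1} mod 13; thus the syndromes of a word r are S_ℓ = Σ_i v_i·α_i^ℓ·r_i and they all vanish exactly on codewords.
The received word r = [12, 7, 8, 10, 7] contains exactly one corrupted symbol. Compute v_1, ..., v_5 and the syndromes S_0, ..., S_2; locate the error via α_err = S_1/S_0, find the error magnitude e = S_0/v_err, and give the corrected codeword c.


S = (4, 9, 4), error at position 5, error magnitude e = 3, c = [12, 7, 8, 10, 4].

Step 1: column multipliers v_i = (∏_{j≠i}(α_i − α_j))^{−1} mod 13.
  i = 1 (α = 11): (11−10)(11−5)(11−8)(11−12) = 1·6·3·(−1) = −18 ≡ 8, so v_1 = 8^{−1} = 5 (mod 13).
  i = 2 (α = 10): (10−11)(10−5)(10−8)(10−12) = (−1)·5·2·(−2) = 20 ≡ 7, so v_2 = 7^{−1} = 2 (mod 13).
  i = 3 (α = 5): (5−11)(5−10)(5−8)(5−12) = (−6)·(−5)·(−3)·(−7) = 630 ≡ 6, so v_3 = 6^{−1} = 11 (mod 13).
  i = 4 (α = 8): (8−11)(8−10)(8−5)(8−12) = (−3)·(−2)·3·(−4) = −72 ≡ 6, so v_4 = 6^{−1} = 11 (mod 13).
  i = 5 (α = 12): (12−11)(12−10)(12−5)(12−8) = 1·2·7·4 = 56 ≡ 4, so v_5 = 4^{−1} = 10 (mod 13).
  v = [5, 2, 11, 11, 10].
Step 2: syndromes of r = [12, 7, 8, 10, 7] (all sums mod 13).
  S_0 = Σ v_i r_i = 5·12 + 2·7 + 11·8 + 11·10 + 10·7 = 342 ≡ 4.
  S_1 = Σ v_i α_i r_i = 5·11·12 + 2·10·7 + 11·5·8 + 11·8·10 + 10·12·7 = 2960 ≡ 9.
  α_i^2 mod 13 = [4, 9, 12, 12, 1].
  S_2 = Σ v_i α_i^2 r_i = 5·4·12 + 2·9·7 + 11·12·8 + 11·12·10 + 10·1·7 = 2812 ≡ 4.
  S = (4, 9, 4) ≠ 0, so r is not a codeword (an error is present).
Step 3: locate the error. For a single error e at position i, S_ℓ = v_i·e·α_i^ℓ, so α_err = S_1/S_0.
  S_0^{−1} = 4^{−1} = 10 (mod 13), so α_err = 9·10 = 90 ≡ 12 = α_5. Error position i = 5.
  Consistency check: S_2/S_1 = 4·3 = 12 ≡ 12 = α_err ✓ (single-error assumption holds).
Step 4: error magnitude e = S_0/v_5 = S_0·∏_{j≠5}(α_5 − α_j) = 4·4 = 16 ≡ 3 (mod 13).
Step 5: correct position 5: c_5 = r_5 − e = 7 − 3 ≡ 4 (mod 13). Hence c = [12, 7, 8, 10, 4].
  Check: interpolating c through the α_i gives m(x) = 9 + 5·x (degree < 2) with m(α_i) = c_i for every i, so c is indeed a codeword.


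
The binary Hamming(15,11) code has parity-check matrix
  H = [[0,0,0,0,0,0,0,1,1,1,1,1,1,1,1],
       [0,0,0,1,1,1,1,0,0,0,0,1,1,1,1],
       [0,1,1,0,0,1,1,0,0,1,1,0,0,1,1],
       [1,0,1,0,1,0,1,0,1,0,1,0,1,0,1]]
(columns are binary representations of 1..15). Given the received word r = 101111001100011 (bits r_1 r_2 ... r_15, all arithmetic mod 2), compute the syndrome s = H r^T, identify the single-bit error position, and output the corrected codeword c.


s = (0, 1, 1, 1)^T, error position = 7, corrected codeword c = 101111101100011

Compute s = H r^T mod 2 one row at a time:
  s_1 = 0 + 1 + 1 + 0 + 0 + 0 + 1 + 1 = 4 ≡ 0 (mod 2).
  s_2 = 1 + 1 + 1 + 0 + 0 + 0 + 1 + 1 = 5 ≡ 1 (mod 2).
  s_3 = 0 + 1 + 1 + 0 + 1 + 0 + 1 + 1 = 5 ≡ 1 (mod 2).
  s_4 = 1 + 1 + 1 + 0 + 1 + 0 + 0 + 1 = 5 ≡ 1 (mod 2).
s = (0, 1, 1, 1)^T — this equals column 7 of H (binary 0111), so error is at position 7.
Correct: flip bit 7 of r = 101111001100011 to get c = 101111101100011.


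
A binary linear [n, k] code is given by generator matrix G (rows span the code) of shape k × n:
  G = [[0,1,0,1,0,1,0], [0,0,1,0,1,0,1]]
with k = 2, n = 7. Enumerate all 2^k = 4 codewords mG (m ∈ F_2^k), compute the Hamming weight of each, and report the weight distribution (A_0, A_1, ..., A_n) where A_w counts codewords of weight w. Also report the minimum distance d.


Weight distribution: A_0 = 1, A_3 = 2, A_6 = 1. Minimum distance d = 3.

Enumerate all 2^2 = 4 messages m ∈ F_2^2.
For each, compute codeword c = mG in F_2^7, then tally its weight.
  m = 00 → c = 0000000, weight = 0.
  m = 10 → c = 0101010, weight = 3.
  m = 01 → c = 0010101, weight = 3.
  m = 11 → c = 0111111, weight = 6.
Tally weights:
  weight 0: 1 codewords.
  weight 3: 2 codewords.
  weight 6: 1 codewords.
Minimum distance d = smallest w > 0 with A_w > 0 = 3.
Sanity: Σ A_w = 4 = 2^2 = 4 ✓.


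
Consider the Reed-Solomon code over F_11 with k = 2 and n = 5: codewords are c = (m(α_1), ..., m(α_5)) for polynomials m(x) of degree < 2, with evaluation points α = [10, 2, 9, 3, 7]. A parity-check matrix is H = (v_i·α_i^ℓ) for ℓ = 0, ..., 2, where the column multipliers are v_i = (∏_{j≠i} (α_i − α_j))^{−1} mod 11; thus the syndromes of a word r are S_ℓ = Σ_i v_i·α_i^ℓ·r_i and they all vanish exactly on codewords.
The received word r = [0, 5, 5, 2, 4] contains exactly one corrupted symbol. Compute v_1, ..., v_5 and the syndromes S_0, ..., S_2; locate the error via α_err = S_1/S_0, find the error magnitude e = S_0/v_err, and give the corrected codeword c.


S = (4, 8, 5), error at position 2, error magnitude e = 9, c = [0, 7, 5, 2, 4].

Step 1: column multipliers v_i = (∏_{j≠i}(α_i − α_j))^{−1} mod 11.
  i = 1 (α = 10): (10−2)(10−9)(10−3)(10−7) = 8·1·7·3 = 168 ≡ 3, so v_1 = 3^{−1} = 4 (mod 11).
  i = 2 (α = 2): (2−10)(2−9)(2−3)(2−7) = (−8)·(−7)·(−1)·(−5) = 280 ≡ 5, so v_2 = 5^{−1} = 9 (mod 11).
  i = 3 (α = 9): (9−10)(9−2)(9−3)(9−7) = (−1)·7·6·2 = −84 ≡ 4, so v_3 = 4^{−1} = 3 (mod 11).
  i = 4 (α = 3): (3−10)(3−2)(3−9)(3−7) = (−7)·1·(−6)·(−4) = −168 ≡ 8, so v_4 = 8^{−1} = 7 (mod 11).
  i = 5 (α = 7): (7−10)(7−2)(7−9)(7−3) = (−3)·5·(−2)·4 = 120 ≡ 10, so v_5 = 10^{−1} = 10 (mod 11).
  v = [4, 9, 3, 7, 10].
Step 2: syndromes of r = [0, 5, 5, 2, 4] (all sums mod 11).
  S_0 = Σ v_i r_i = 4·0 + 9·5 + 3·5 + 7·2 + 10·4 = 114 ≡ 4.
  S_1 = Σ v_i α_i r_i = 4·10·0 + 9·2·5 + 3·9·5 + 7·3·2 + 10·7·4 = 547 ≡ 8.
  α_i^2 mod 11 = [1, 4, 4, 9, 5].
  S_2 = Σ v_i α_i^2 r_i = 4·1·0 + 9·4·5 + 3·4·5 + 7·9·2 + 10·5·4 = 566 ≡ 5.
  S = (4, 8, 5) ≠ 0, so r is not a codeword (an error is present).
Step 3: locate the error. For a single error e at position i, S_ℓ = v_i·e·α_i^ℓ, so α_err = S_1/S_0.
  S_0^{−1} = 4^{−1} = 3 (mod 11), so α_err = 8·3 = 24 ≡ 2 = α_2. Error position i = 2.
  Consistency check: S_2/S_1 = 5·7 = 35 ≡ 2 = α_err ✓ (single-error assumption holds).
Step 4: error magnitude e = S_0/v_2 = S_0·∏_{j≠2}(α_2 − α_j) = 4·5 = 20 ≡ 9 (mod 11).
Step 5: correct position 2: c_2 = r_2 − e = 5 − 9 ≡ 7 (mod 11). Hence c = [0, 7, 5, 2, 4].
  Check: interpolating c through the α_i gives m(x) = 6 + 6·x (degree < 2) with m(α_i) = c_i for every i, so c is indeed a codeword.


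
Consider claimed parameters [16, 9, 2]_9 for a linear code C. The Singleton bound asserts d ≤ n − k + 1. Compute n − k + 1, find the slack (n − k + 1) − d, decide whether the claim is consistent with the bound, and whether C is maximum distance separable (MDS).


Singleton RHS = n − k + 1 = 8, slack = 6, bound satisfied, not MDS.

Singleton bound: d ≤ n − k + 1.
Here n = 16, k = 9, so n − k + 1 = 8.
Given d = 2, check d ≤ 8: YES.
Slack = (n − k + 1) − d = 6.
The code is NOT MDS (slack = 6 > 0).
Description: the claimed parameters are [16, 9, 2]_9; such a code would be non-MDS.


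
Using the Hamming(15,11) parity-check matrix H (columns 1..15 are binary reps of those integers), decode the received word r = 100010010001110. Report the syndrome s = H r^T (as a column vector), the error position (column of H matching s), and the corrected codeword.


s = (0, 0, 1, 1)^T, error position = 3, corrected codeword c = 101010010001110

Compute s = H r^T mod 2 one row at a time:
  s_1 = 1 + 0 + 0 + 0 + 1 + 1 + 1 + 0 = 4 ≡ 0 (mod 2).
  s_2 = 0 + 1 + 0 + 0 + 1 + 1 + 1 + 0 = 4 ≡ 0 (mod 2).
  s_3 = 0 + 0 + 0 + 0 + 0 + 0 + 1 + 0 = 1 ≡ 1 (mod 2).
  s_4 = 1 + 0 + 1 + 0 + 0 + 0 + 1 + 0 = 3 ≡ 1 (mod 2).
s = (0, 0, 1, 1)^T — this equals column 3 of H (binary 0011), so error is at position 3.
Correct: flip bit 3 of r = 100010010001110 to get c = 101010010001110.


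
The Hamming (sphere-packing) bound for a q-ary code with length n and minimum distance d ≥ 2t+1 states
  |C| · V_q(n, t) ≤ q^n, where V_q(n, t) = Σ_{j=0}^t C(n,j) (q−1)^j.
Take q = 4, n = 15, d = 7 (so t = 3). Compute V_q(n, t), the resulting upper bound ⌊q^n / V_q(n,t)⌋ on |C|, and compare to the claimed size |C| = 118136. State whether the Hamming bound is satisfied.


V_q(n, t) = 13276, q^n = 1073741824, Hamming bound = 80878, |C| = 118136 > bound (violated).

Step 1: Compute V_q(n, t) = Σ_{j=0}^3 C(n, j) (q−1)^j.
  j = 0: C(15,0)·(3)^0 = 1·1 = 1.
  j = 1: C(15,1)·(3)^1 = 15·3 = 45.
  j = 2: C(15,2)·(3)^2 = 105·9 = 945.
  j = 3: C(15,3)·(3)^3 = 455·27 = 12285.
  V_q(n, t) = 1 + 45 + 945 + 12285 = 13276.
Step 2: q^n = 4^15 = 1073741824.
Step 3: Hamming bound ⌊q^n / V_q(n,t)⌋ = ⌊1073741824/13276⌋ = 80878.
Step 4: Compare |C| = 118136 to 80878: violated.
The claimed |C| lies above the Hamming bound, so no 4-ary code of length 15 with d ≥ 7 can have 118136 codewords.


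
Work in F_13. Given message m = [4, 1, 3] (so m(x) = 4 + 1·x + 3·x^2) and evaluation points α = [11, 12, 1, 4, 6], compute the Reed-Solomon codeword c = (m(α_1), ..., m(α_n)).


c = [1, 6, 8, 4, 1]

Message polynomial: m(x) = 4 + 1·x + 3·x^2 (mod 13).
For each evaluation point α_i, compute m(α_i) mod 13:
  α_1 = 11: Horner steps 3 → 8 → 1, so m(11) = 1.
  α_2 = 12: Horner steps 3 → 11 → 6, so m(12) = 6.
  α_3 = 1: Horner steps 3 → 4 → 8, so m(1) = 8.
  α_4 = 4: Horner steps 3 → 0 → 4, so m(4) = 4.
  α_5 = 6: Horner steps 3 → 6 → 1, so m(6) = 1.
Codeword c = [1, 6, 8, 4, 1] ∈ F_13^5.


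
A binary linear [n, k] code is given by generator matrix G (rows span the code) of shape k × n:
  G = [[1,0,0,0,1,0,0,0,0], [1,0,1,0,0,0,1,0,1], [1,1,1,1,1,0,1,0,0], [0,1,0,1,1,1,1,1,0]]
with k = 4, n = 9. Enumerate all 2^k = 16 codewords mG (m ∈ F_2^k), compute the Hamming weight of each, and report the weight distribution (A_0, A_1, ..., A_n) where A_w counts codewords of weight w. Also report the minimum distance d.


Weight distribution: A_0 = 1, A_2 = 1, A_4 = 8, A_6 = 5, A_8 = 1. Minimum distance d = 2.

Enumerate all 2^4 = 16 messages m ∈ F_2^4.
For each, compute codeword c = mG in F_2^9, then tally its weight.
  m = 0000 → c = 000000000, weight = 0.
  m = 1000 → c = 100010000, weight = 2.
  m = 0100 → c = 101000101, weight = 4.
  m = 1100 → c = 001010101, weight = 4.
  m = 0010 → c = 111110100, weight = 6.
  m = 1010 → c = 011100100, weight = 4.
  m = 0110 → c = 010110001, weight = 4.
  m = 1110 → c = 110100001, weight = 4.
  m = 0001 → c = 010111110, weight = 6.
  m = 1001 → c = 110101110, weight = 6.
  m = 0101 → c = 111111011, weight = 8.
  m = 1101 → c = 011101011, weight = 6.
  m = 0011 → c = 101001010, weight = 4.
  m = 1011 → c = 001011010, weight = 4.
  m = 0111 → c = 000001111, weight = 4.
  m = 1111 → c = 100011111, weight = 6.
Tally weights:
  weight 0: 1 codewords.
  weight 2: 1 codewords.
  weight 4: 8 codewords.
  weight 6: 5 codewords.
  weight 8: 1 codewords.
Minimum distance d = smallest w > 0 with A_w > 0 = 2.
Sanity: Σ A_w = 16 = 2^4 = 16 ✓.


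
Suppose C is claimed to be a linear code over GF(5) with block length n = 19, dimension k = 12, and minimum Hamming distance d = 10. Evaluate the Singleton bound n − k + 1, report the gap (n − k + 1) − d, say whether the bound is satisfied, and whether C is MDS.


Singleton RHS = n − k + 1 = 8, slack = -2, bound violated (no such code; not MDS).

Singleton bound: d ≤ n − k + 1.
Here n = 19, k = 12, so n − k + 1 = 8.
Given d = 10, check d ≤ 8: NO.
Slack = (n − k + 1) − d = -2.
The slack is negative: d = 10 exceeds n − k + 1 = 8 by 2, so the Singleton bound is violated and no linear [19, 12, 10]_5 code can exist. In particular it is not MDS (MDS requires d = n − k + 1 exactly).
Description: the claimed parameters are [19, 12, 10]_5; such a code would be impossible (violates the Singleton bound).


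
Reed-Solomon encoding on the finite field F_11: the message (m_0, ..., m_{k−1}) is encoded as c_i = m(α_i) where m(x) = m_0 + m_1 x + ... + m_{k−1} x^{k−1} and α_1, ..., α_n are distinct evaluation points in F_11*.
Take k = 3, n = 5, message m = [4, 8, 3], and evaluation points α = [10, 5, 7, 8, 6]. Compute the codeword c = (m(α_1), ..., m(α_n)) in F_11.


c = [10, 9, 9, 7, 6]

Message polynomial: m(x) = 4 + 8·x + 3·x^2 (mod 11).
For each evaluation point α_i, compute m(α_i) mod 11:
  α_1 = 10: Horner steps 3 → 5 → 10, so m(10) = 10.
  α_2 = 5: Horner steps 3 → 1 → 9, so m(5) = 9.
  α_3 = 7: Horner steps 3 → 7 → 9, so m(7) = 9.
  α_4 = 8: Horner steps 3 → 10 → 7, so m(8) = 7.
  α_5 = 6: Horner steps 3 → 4 → 6, so m(6) = 6.
Codeword c = [10, 9, 9, 7, 6] ∈ F_11^5.


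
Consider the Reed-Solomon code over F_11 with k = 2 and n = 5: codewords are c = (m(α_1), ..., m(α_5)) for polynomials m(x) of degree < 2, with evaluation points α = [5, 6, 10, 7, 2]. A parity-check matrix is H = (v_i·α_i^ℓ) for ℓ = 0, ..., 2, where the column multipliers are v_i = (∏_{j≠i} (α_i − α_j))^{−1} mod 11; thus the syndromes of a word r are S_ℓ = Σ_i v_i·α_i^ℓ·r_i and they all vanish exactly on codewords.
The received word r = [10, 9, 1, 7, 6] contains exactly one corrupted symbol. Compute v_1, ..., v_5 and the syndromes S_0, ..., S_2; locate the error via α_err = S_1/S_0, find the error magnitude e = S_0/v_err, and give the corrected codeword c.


S = (7, 2, 10), error at position 1, error magnitude e = 10, c = [0, 9, 1, 7, 6].

Step 1: column multipliers v_i = (∏_{j≠i}(α_i − α_j))^{−1} mod 11.
  i = 1 (α = 5): (5−6)(5−10)(5−7)(5−2) = (−1)·(−5)·(−2)·3 = −30 ≡ 3, so v_1 = 3^{−1} = 4 (mod 11).
  i = 2 (α = 6): (6−5)(6−10)(6−7)(6−2) = 1·(−4)·(−1)·4 = 16 ≡ 5, so v_2 = 5^{−1} = 9 (mod 11).
  i = 3 (α = 10): (10−5)(10−6)(10−7)(10−2) = 5·4·3·8 = 480 ≡ 7, so v_3 = 7^{−1} = 8 (mod 11).
  i = 4 (α = 7): (7−5)(7−6)(7−10)(7−2) = 2·1·(−3)·5 = −30 ≡ 3, so v_4 = 3^{−1} = 4 (mod 11).
  i = 5 (α = 2): (2−5)(2−6)(2−10)(2−7) = (−3)·(−4)·(−8)·(−5) = 480 ≡ 7, so v_5 = 7^{−1} = 8 (mod 11).
  v = [4, 9, 8, 4, 8].
Step 2: syndromes of r = [10, 9, 1, 7, 6] (all sums mod 11).
  S_0 = Σ v_i r_i = 4·10 + 9·9 + 8·1 + 4·7 + 8·6 = 205 ≡ 7.
  S_1 = Σ v_i α_i r_i = 4·5·10 + 9·6·9 + 8·10·1 + 4·7·7 + 8·2·6 = 1058 ≡ 2.
  α_i^2 mod 11 = [3, 3, 1, 5, 4].
  S_2 = Σ v_i α_i^2 r_i = 4·3·10 + 9·3·9 + 8·1·1 + 4·5·7 + 8·4·6 = 703 ≡ 10.
  S = (7, 2, 10) ≠ 0, so r is not a codeword (an error is present).
Step 3: locate the error. For a single error e at position i, S_ℓ = v_i·e·α_i^ℓ, so α_err = S_1/S_0.
  S_0^{−1} = 7^{−1} = 8 (mod 11), so α_err = 2·8 = 16 ≡ 5 = α_1. Error position i = 1.
  Consistency check: S_2/S_1 = 10·6 = 60 ≡ 5 = α_err ✓ (single-error assumption holds).
Step 4: error magnitude e = S_0/v_1 = S_0·∏_{j≠1}(α_1 − α_j) = 7·3 = 21 ≡ 10 (mod 11).
Step 5: correct position 1: c_1 = r_1 − e = 10 − 10 ≡ 0 (mod 11). Hence c = [0, 9, 1, 7, 6].
  Check: interpolating c through the α_i gives m(x) = 10 + 9·x (degree < 2) with m(α_i) = c_i for every i, so c is indeed a codeword.


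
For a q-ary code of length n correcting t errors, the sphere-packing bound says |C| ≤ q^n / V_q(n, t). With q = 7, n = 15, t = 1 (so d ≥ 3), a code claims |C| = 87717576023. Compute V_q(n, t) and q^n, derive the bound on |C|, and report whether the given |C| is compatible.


V_q(n, t) = 91, q^n = 4747561509943, Hamming bound = 52171005603, |C| = 87717576023 > bound (violated).

Step 1: Compute V_q(n, t) = Σ_{j=0}^1 C(n, j) (q−1)^j.
  j = 0: C(15,0)·(6)^0 = 1·1 = 1.
  j = 1: C(15,1)·(6)^1 = 15·6 = 90.
  V_q(n, t) = 1 + 90 = 91.
Step 2: q^n = 7^15 = 4747561509943.
Step 3: Hamming bound ⌊q^n / V_q(n,t)⌋ = ⌊4747561509943/91⌋ = 52171005603.
Step 4: Compare |C| = 87717576023 to 52171005603: violated.
The claimed |C| lies above the Hamming bound, so no 7-ary code of length 15 with d ≥ 3 can have 87717576023 codewords.


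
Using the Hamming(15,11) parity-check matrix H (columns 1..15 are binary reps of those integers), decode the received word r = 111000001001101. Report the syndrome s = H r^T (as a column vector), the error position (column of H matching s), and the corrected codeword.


s = (0, 1, 1, 1)^T, error position = 7, corrected codeword c = 111000101001101

Compute s = H r^T mod 2 one row at a time:
  s_1 = 0 + 1 + 0 + 0 + 1 + 1 + 0 + 1 = 4 ≡ 0 (mod 2).
  s_2 = 0 + 0 + 0 + 0 + 1 + 1 + 0 + 1 = 3 ≡ 1 (mod 2).
  s_3 = 1 + 1 + 0 + 0 + 0 + 0 + 0 + 1 = 3 ≡ 1 (mod 2).
  s_4 = 1 + 1 + 0 + 0 + 1 + 0 + 1 + 1 = 5 ≡ 1 (mod 2).
s = (0, 1, 1, 1)^T — this equals column 7 of H (binary 0111), so error is at position 7.
Correct: flip bit 7 of r = 111000001001101 to get c = 111000101001101.


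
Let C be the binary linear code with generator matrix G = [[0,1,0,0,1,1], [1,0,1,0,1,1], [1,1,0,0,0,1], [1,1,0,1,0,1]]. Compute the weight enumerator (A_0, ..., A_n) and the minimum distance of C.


Weight distribution: A_0 = 1, A_1 = 1, A_2 = 2, A_3 = 6, A_4 = 5, A_5 = 1. Minimum distance d = 1.

Enumerate all 2^4 = 16 messages m ∈ F_2^4.
For each, compute codeword c = mG in F_2^6, then tally its weight.
  m = 0000 → c = 000000, weight = 0.
  m = 1000 → c = 010011, weight = 3.
  m = 0100 → c = 101011, weight = 4.
  m = 1100 → c = 111000, weight = 3.
  m = 0010 → c = 110001, weight = 3.
  m = 1010 → c = 100010, weight = 2.
  m = 0110 → c = 011010, weight = 3.
  m = 1110 → c = 001001, weight = 2.
  m = 0001 → c = 110101, weight = 4.
  m = 1001 → c = 100110, weight = 3.
  m = 0101 → c = 011110, weight = 4.
  m = 1101 → c = 001101, weight = 3.
  m = 0011 → c = 000100, weight = 1.
  m = 1011 → c = 010111, weight = 4.
  m = 0111 → c = 101111, weight = 5.
  m = 1111 → c = 111100, weight = 4.
Tally weights:
  weight 0: 1 codewords.
  weight 1: 1 codewords.
  weight 2: 2 codewords.
  weight 3: 6 codewords.
  weight 4: 5 codewords.
  weight 5: 1 codewords.
Minimum distance d = smallest w > 0 with A_w > 0 = 1.
Sanity: Σ A_w = 16 = 2^4 = 16 ✓.


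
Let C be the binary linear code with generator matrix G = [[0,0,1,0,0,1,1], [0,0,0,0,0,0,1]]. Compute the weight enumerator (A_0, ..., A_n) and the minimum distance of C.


Weight distribution: A_0 = 1, A_1 = 1, A_2 = 1, A_3 = 1. Minimum distance d = 1.

Enumerate all 2^2 = 4 messages m ∈ F_2^2.
For each, compute codeword c = mG in F_2^7, then tally its weight.
  m = 00 → c = 0000000, weight = 0.
  m = 10 → c = 0010011, weight = 3.
  m = 01 → c = 0000001, weight = 1.
  m = 11 → c = 0010010, weight = 2.
Tally weights:
  weight 0: 1 codewords.
  weight 1: 1 codewords.
  weight 2: 1 codewords.
  weight 3: 1 codewords.
Minimum distance d = smallest w > 0 with A_w > 0 = 1.
Sanity: Σ A_w = 4 = 2^2 = 4 ✓.


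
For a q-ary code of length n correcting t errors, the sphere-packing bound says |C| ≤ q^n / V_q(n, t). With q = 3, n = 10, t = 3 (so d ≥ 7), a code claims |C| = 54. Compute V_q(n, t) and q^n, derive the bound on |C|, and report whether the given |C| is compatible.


V_q(n, t) = 1161, q^n = 59049, Hamming bound = 50, |C| = 54 > bound (violated).

Step 1: Compute V_q(n, t) = Σ_{j=0}^3 C(n, j) (q−1)^j.
  j = 0: C(10,0)·(2)^0 = 1·1 = 1.
  j = 1: C(10,1)·(2)^1 = 10·2 = 20.
  j = 2: C(10,2)·(2)^2 = 45·4 = 180.
  j = 3: C(10,3)·(2)^3 = 120·8 = 960.
  V_q(n, t) = 1 + 20 + 180 + 960 = 1161.
Step 2: q^n = 3^10 = 59049.
Step 3: Hamming bound ⌊q^n / V_q(n,t)⌋ = ⌊59049/1161⌋ = 50.
Step 4: Compare |C| = 54 to 50: violated.
The claimed |C| lies above the Hamming bound, so no 3-ary code of length 10 with d ≥ 7 can have 54 codewords.


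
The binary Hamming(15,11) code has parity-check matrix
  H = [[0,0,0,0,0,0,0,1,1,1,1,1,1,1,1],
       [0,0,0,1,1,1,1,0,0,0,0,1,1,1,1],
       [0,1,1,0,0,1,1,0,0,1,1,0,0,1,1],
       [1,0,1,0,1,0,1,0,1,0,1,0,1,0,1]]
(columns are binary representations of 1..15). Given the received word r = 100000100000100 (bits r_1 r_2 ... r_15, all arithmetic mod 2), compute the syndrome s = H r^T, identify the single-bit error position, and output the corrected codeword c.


s = (1, 0, 1, 1)^T, error position = 11, corrected codeword c = 100000100010100

Compute s = H r^T mod 2 one row at a time:
  s_1 = 0 + 0 + 0 + 0 + 0 + 1 + 0 + 0 = 1 ≡ 1 (mod 2).
  s_2 = 0 + 0 + 0 + 1 + 0 + 1 + 0 + 0 = 2 ≡ 0 (mod 2).
  s_3 = 0 + 0 + 0 + 1 + 0 + 0 + 0 + 0 = 1 ≡ 1 (mod 2).
  s_4 = 1 + 0 + 0 + 1 + 0 + 0 + 1 + 0 = 3 ≡ 1 (mod 2).
s = (1, 0, 1, 1)^T — this equals column 11 of H (binary 1011), so error is at position 11.
Correct: flip bit 11 of r = 100000100000100 to get c = 100000100010100.


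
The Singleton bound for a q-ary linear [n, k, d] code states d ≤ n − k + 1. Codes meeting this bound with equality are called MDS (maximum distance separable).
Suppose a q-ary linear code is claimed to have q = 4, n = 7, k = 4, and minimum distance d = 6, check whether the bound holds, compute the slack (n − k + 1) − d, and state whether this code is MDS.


Singleton RHS = n − k + 1 = 4, slack = -2, bound violated (no such code; not MDS).

Singleton bound: d ≤ n − k + 1.
Here n = 7, k = 4, so n − k + 1 = 4.
Given d = 6, check d ≤ 4: NO.
Slack = (n − k + 1) − d = -2.
The slack is negative: d = 6 exceeds n − k + 1 = 4 by 2, so the Singleton bound is violated and no linear [7, 4, 6]_4 code can exist. In particular it is not MDS (MDS requires d = n − k + 1 exactly).
Description: the claimed parameters are [7, 4, 6]_4; such a code would be impossible (violates the Singleton bound).


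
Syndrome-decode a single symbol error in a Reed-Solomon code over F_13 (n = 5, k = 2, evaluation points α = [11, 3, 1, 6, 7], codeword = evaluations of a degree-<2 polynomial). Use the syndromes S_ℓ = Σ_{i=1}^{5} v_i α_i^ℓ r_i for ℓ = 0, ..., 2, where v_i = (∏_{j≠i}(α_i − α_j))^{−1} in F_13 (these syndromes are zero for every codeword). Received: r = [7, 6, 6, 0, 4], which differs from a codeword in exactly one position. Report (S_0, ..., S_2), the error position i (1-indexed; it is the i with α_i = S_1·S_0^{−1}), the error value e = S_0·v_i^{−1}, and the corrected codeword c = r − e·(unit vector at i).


S = (6, 5, 2), error at position 2, error magnitude e = 5, c = [7, 1, 6, 0, 4].

Step 1: column multipliers v_i = (∏_{j≠i}(α_i − α_j))^{−1} mod 13.
  i = 1 (α = 11): (11−3)(11−1)(11−6)(11−7) = 8·10·5·4 = 1600 ≡ 1, so v_1 = 1^{−1} = 1 (mod 13).
  i = 2 (α = 3): (3−11)(3−1)(3−6)(3−7) = (−8)·2·(−3)·(−4) = −192 ≡ 3, so v_2 = 3^{−1} = 9 (mod 13).
  i = 3 (α = 1): (1−11)(1−3)(1−6)(1−7) = (−10)·(−2)·(−5)·(−6) = 600 ≡ 2, so v_3 = 2^{−1} = 7 (mod 13).
  i = 4 (α = 6): (6−11)(6−3)(6−1)(6−7) = (−5)·3·5·(−1) = 75 ≡ 10, so v_4 = 10^{−1} = 4 (mod 13).
  i = 5 (α = 7): (7−11)(7−3)(7−1)(7−6) = (−4)·4·6·1 = −96 ≡ 8, so v_5 = 8^{−1} = 5 (mod 13).
  v = [1, 9, 7, 4, 5].
Step 2: syndromes of r = [7, 6, 6, 0, 4] (all sums mod 13).
  S_0 = Σ v_i r_i = 1·7 + 9·6 + 7·6 + 4·0 + 5·4 = 123 ≡ 6.
  S_1 = Σ v_i α_i r_i = 1·11·7 + 9·3·6 + 7·1·6 + 4·6·0 + 5·7·4 = 421 ≡ 5.
  α_i^2 mod 13 = [4, 9, 1, 10, 10].
  S_2 = Σ v_i α_i^2 r_i = 1·4·7 + 9·9·6 + 7·1·6 + 4·10·0 + 5·10·4 = 756 ≡ 2.
  S = (6, 5, 2) ≠ 0, so r is not a codeword (an error is present).
Step 3: locate the error. For a single error e at position i, S_ℓ = v_i·e·α_i^ℓ, so α_err = S_1/S_0.
  S_0^{−1} = 6^{−1} = 11 (mod 13), so α_err = 5·11 = 55 ≡ 3 = α_2. Error position i = 2.
  Consistency check: S_2/S_1 = 2·8 = 16 ≡ 3 = α_err ✓ (single-error assumption holds).
Step 4: error magnitude e = S_0/v_2 = S_0·∏_{j≠2}(α_2 − α_j) = 6·3 = 18 ≡ 5 (mod 13).
Step 5: correct position 2: c_2 = r_2 − e = 6 − 5 ≡ 1 (mod 13). Hence c = [7, 1, 6, 0, 4].
  Check: interpolating c through the α_i gives m(x) = 2 + 4·x (degree < 2) with m(α_i) = c_i for every i, so c is indeed a codeword.


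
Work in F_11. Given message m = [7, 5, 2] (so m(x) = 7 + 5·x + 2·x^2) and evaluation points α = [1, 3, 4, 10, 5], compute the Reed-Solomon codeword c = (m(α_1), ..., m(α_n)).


c = [3, 7, 4, 4, 5]

Message polynomial: m(x) = 7 + 5·x + 2·x^2 (mod 11).
For each evaluation point α_i, compute m(α_i) mod 11:
  α_1 = 1: Horner steps 2 → 7 → 3, so m(1) = 3.
  α_2 = 3: Horner steps 2 → 0 → 7, so m(3) = 7.
  α_3 = 4: Horner steps 2 → 2 → 4, so m(4) = 4.
  α_4 = 10: Horner steps 2 → 3 → 4, so m(10) = 4.
  α_5 = 5: Horner steps 2 → 4 → 5, so m(5) = 5.
Codeword c = [3, 7, 4, 4, 5] ∈ F_11^5.


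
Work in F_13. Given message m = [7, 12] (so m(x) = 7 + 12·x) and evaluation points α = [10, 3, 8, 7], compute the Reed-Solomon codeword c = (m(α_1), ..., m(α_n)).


c = [10, 4, 12, 0]

Message polynomial: m(x) = 7 + 12·x (mod 13).
For each evaluation point α_i, compute m(α_i) mod 13:
  α_1 = 10: Horner steps 12 → 10, so m(10) = 10.
  α_2 = 3: Horner steps 12 → 4, so m(3) = 4.
  α_3 = 8: Horner steps 12 → 12, so m(8) = 12.
  α_4 = 7: Horner steps 12 → 0, so m(7) = 0.
Codeword c = [10, 4, 12, 0] ∈ F_13^4.


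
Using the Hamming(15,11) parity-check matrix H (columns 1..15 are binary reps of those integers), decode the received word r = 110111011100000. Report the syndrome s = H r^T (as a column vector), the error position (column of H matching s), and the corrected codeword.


s = (1, 1, 1, 1)^T, error position = 15, corrected codeword c = 110111011100001

Compute s = H r^T mod 2 one row at a time:
  s_1 = 1 + 1 + 1 + 0 + 0 + 0 + 0 + 0 = 3 ≡ 1 (mod 2).
  s_2 = 1 + 1 + 1 + 0 + 0 + 0 + 0 + 0 = 3 ≡ 1 (mod 2).
  s_3 = 1 + 0 + 1 + 0 + 1 + 0 + 0 + 0 = 3 ≡ 1 (mod 2).
  s_4 = 1 + 0 + 1 + 0 + 1 + 0 + 0 + 0 = 3 ≡ 1 (mod 2).
s = (1, 1, 1, 1)^T — this equals column 15 of H (binary 1111), so error is at position 15.
Correct: flip bit 15 of r = 110111011100000 to get c = 110111011100001.


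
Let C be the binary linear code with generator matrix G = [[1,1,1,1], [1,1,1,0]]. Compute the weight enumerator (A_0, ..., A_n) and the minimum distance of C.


Weight distribution: A_0 = 1, A_1 = 1, A_3 = 1, A_4 = 1. Minimum distance d = 1.

Enumerate all 2^2 = 4 messages m ∈ F_2^2.
For each, compute codeword c = mG in F_2^4, then tally its weight.
  m = 00 → c = 0000, weight = 0.
  m = 10 → c = 1111, weight = 4.
  m = 01 → c = 1110, weight = 3.
  m = 11 → c = 0001, weight = 1.
Tally weights:
  weight 0: 1 codewords.
  weight 1: 1 codewords.
  weight 3: 1 codewords.
  weight 4: 1 codewords.
Minimum distance d = smallest w > 0 with A_w > 0 = 1.
Sanity: Σ A_w = 4 = 2^2 = 4 ✓.


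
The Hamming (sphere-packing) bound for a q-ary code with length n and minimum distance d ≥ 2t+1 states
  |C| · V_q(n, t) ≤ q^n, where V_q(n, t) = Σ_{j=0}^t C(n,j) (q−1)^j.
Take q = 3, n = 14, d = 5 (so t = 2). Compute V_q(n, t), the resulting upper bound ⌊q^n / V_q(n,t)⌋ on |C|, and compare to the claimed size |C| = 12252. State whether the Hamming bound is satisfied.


V_q(n, t) = 393, q^n = 4782969, Hamming bound = 12170, |C| = 12252 > bound (violated).

Step 1: Compute V_q(n, t) = Σ_{j=0}^2 C(n, j) (q−1)^j.
  j = 0: C(14,0)·(2)^0 = 1·1 = 1.
  j = 1: C(14,1)·(2)^1 = 14·2 = 28.
  j = 2: C(14,2)·(2)^2 = 91·4 = 364.
  V_q(n, t) = 1 + 28 + 364 = 393.
Step 2: q^n = 3^14 = 4782969.
Step 3: Hamming bound ⌊q^n / V_q(n,t)⌋ = ⌊4782969/393⌋ = 12170.
Step 4: Compare |C| = 12252 to 12170: violated.
The claimed |C| lies above the Hamming bound, so no 3-ary code of length 14 with d ≥ 5 can have 12252 codewords.


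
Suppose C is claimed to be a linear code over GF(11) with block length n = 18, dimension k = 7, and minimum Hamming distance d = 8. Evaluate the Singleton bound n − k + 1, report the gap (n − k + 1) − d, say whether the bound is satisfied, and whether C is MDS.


Singleton RHS = n − k + 1 = 12, slack = 4, bound satisfied, not MDS.

Singleton bound: d ≤ n − k + 1.
Here n = 18, k = 7, so n − k + 1 = 12.
Given d = 8, check d ≤ 12: YES.
Slack = (n − k + 1) − d = 4.
The code is NOT MDS (slack = 4 > 0).
Description: the claimed parameters are [18, 7, 8]_11; such a code would be non-MDS.


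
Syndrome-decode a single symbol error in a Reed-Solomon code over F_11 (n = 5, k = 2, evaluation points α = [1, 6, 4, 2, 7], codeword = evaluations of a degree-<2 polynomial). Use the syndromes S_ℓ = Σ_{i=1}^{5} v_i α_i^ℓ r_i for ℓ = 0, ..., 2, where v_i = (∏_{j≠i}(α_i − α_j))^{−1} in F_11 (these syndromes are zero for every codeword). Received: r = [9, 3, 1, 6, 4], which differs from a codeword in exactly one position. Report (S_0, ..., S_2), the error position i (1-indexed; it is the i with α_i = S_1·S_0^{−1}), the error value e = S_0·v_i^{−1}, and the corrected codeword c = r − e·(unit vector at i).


S = (10, 9, 7), error at position 4, error magnitude e = 7, c = [9, 3, 1, 10, 4].

Step 1: column multipliers v_i = (∏_{j≠i}(α_i − α_j))^{−1} mod 11.
  i = 1 (α = 1): (1−6)(1−4)(1−2)(1−7) = (−5)·(−3)·(−1)·(−6) = 90 ≡ 2, so v_1 = 2^{−1} = 6 (mod 11).
  i = 2 (α = 6): (6−1)(6−4)(6−2)(6−7) = 5·2·4·(−1) = −40 ≡ 4, so v_2 = 4^{−1} = 3 (mod 11).
  i = 3 (α = 4): (4−1)(4−6)(4−2)(4−7) = 3·(−2)·2·(−3) = 36 ≡ 3, so v_3 = 3^{−1} = 4 (mod 11).
  i = 4 (α = 2): (2−1)(2−6)(2−4)(2−7) = 1·(−4)·(−2)·(−5) = −40 ≡ 4, so v_4 = 4^{−1} = 3 (mod 11).
  i = 5 (α = 7): (7−1)(7−6)(7−4)(7−2) = 6·1·3·5 = 90 ≡ 2, so v_5 = 2^{−1} = 6 (mod 11).
  v = [6, 3, 4, 3, 6].
Step 2: syndromes of r = [9, 3, 1, 6, 4] (all sums mod 11).
  S_0 = Σ v_i r_i = 6·9 + 3·3 + 4·1 + 3·6 + 6·4 = 109 ≡ 10.
  S_1 = Σ v_i α_i r_i = 6·1·9 + 3·6·3 + 4·4·1 + 3·2·6 + 6·7·4 = 328 ≡ 9.
  α_i^2 mod 11 = [1, 3, 5, 4, 5].
  S_2 = Σ v_i α_i^2 r_i = 6·1·9 + 3·3·3 + 4·5·1 + 3·4·6 + 6·5·4 = 293 ≡ 7.
  S = (10, 9, 7) ≠ 0, so r is not a codeword (an error is present).
Step 3: locate the error. For a single error e at position i, S_ℓ = v_i·e·α_i^ℓ, so α_err = S_1/S_0.
  S_0^{−1} = 10^{−1} = 10 (mod 11), so α_err = 9·10 = 90 ≡ 2 = α_4. Error position i = 4.
  Consistency check: S_2/S_1 = 7·5 = 35 ≡ 2 = α_err ✓ (single-error assumption holds).
Step 4: error magnitude e = S_0/v_4 = S_0·∏_{j≠4}(α_4 − α_j) = 10·4 = 40 ≡ 7 (mod 11).
Step 5: correct position 4: c_4 = r_4 − e = 6 − 7 ≡ 10 (mod 11). Hence c = [9, 3, 1, 10, 4].
  Check: interpolating c through the α_i gives m(x) = 8 + 1·x (degree < 2) with m(α_i) = c_i for every i, so c is indeed a codeword.


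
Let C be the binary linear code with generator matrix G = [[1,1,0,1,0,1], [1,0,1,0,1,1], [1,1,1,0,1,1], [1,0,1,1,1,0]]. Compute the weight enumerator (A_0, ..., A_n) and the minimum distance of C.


Weight distribution: A_0 = 1, A_1 = 2, A_2 = 2, A_3 = 4, A_4 = 5, A_5 = 2. Minimum distance d = 1.

Enumerate all 2^4 = 16 messages m ∈ F_2^4.
For each, compute codeword c = mG in F_2^6, then tally its weight.
  m = 0000 → c = 000000, weight = 0.
  m = 1000 → c = 110101, weight = 4.
  m = 0100 → c = 101011, weight = 4.
  m = 1100 → c = 011110, weight = 4.
  m = 0010 → c = 111011, weight = 5.
  m = 1010 → c = 001110, weight = 3.
  m = 0110 → c = 010000, weight = 1.
  m = 1110 → c = 100101, weight = 3.
  m = 0001 → c = 101110, weight = 4.
  m = 1001 → c = 011011, weight = 4.
  m = 0101 → c = 000101, weight = 2.
  m = 1101 → c = 110000, weight = 2.
  m = 0011 → c = 010101, weight = 3.
  m = 1011 → c = 100000, weight = 1.
  m = 0111 → c = 111110, weight = 5.
  m = 1111 → c = 001011, weight = 3.
Tally weights:
  weight 0: 1 codewords.
  weight 1: 2 codewords.
  weight 2: 2 codewords.
  weight 3: 4 codewords.
  weight 4: 5 codewords.
  weight 5: 2 codewords.
Minimum distance d = smallest w > 0 with A_w > 0 = 1.
Sanity: Σ A_w = 16 = 2^4 = 16 ✓.


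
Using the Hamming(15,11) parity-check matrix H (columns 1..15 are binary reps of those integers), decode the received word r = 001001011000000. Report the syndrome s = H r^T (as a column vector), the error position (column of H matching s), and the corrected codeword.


s = (0, 1, 0, 0)^T, error position = 4, corrected codeword c = 001101011000000

Compute s = H r^T mod 2 one row at a time:
  s_1 = 1 + 1 + 0 + 0 + 0 + 0 + 0 + 0 = 2 ≡ 0 (mod 2).
  s_2 = 0 + 0 + 1 + 0 + 0 + 0 + 0 + 0 = 1 ≡ 1 (mod 2).
  s_3 = 0 + 1 + 1 + 0 + 0 + 0 + 0 + 0 = 2 ≡ 0 (mod 2).
  s_4 = 0 + 1 + 0 + 0 + 1 + 0 + 0 + 0 = 2 ≡ 0 (mod 2).
s = (0, 1, 0, 0)^T — this equals column 4 of H (binary 0100), so error is at position 4.
Correct: flip bit 4 of r = 001001011000000 to get c = 001101011000000.


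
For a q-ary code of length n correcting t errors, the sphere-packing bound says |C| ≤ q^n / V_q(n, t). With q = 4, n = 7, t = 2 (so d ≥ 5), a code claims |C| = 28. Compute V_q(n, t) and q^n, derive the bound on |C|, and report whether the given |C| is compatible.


V_q(n, t) = 211, q^n = 16384, Hamming bound = 77, |C| = 28 ≤ bound (satisfied).

Step 1: Compute V_q(n, t) = Σ_{j=0}^2 C(n, j) (q−1)^j.
  j = 0: C(7,0)·(3)^0 = 1·1 = 1.
  j = 1: C(7,1)·(3)^1 = 7·3 = 21.
  j = 2: C(7,2)·(3)^2 = 21·9 = 189.
  V_q(n, t) = 1 + 21 + 189 = 211.
Step 2: q^n = 4^7 = 16384.
Step 3: Hamming bound ⌊q^n / V_q(n,t)⌋ = ⌊16384/211⌋ = 77.
Step 4: Compare |C| = 28 to 77: satisfied.
The claimed |C| lies below the Hamming bound.


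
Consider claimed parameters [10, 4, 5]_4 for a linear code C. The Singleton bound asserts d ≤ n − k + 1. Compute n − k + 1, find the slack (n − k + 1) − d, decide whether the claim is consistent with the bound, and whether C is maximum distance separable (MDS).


Singleton RHS = n − k + 1 = 7, slack = 2, bound satisfied, not MDS.

Singleton bound: d ≤ n − k + 1.
Here n = 10, k = 4, so n − k + 1 = 7.
Given d = 5, check d ≤ 7: YES.
Slack = (n − k + 1) − d = 2.
The code is NOT MDS (slack = 2 > 0).
Description: the claimed parameters are [10, 4, 5]_4; such a code would be non-MDS.


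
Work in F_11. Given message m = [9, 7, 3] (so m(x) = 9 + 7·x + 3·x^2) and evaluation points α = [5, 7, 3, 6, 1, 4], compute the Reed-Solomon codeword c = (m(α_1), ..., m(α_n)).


c = [9, 7, 2, 5, 8, 8]

Message polynomial: m(x) = 9 + 7·x + 3·x^2 (mod 11).
For each evaluation point α_i, compute m(α_i) mod 11:
  α_1 = 5: Horner steps 3 → 0 → 9, so m(5) = 9.
  α_2 = 7: Horner steps 3 → 6 → 7, so m(7) = 7.
  α_3 = 3: Horner steps 3 → 5 → 2, so m(3) = 2.
  α_4 = 6: Horner steps 3 → 3 → 5, so m(6) = 5.
  α_5 = 1: Horner steps 3 → 10 → 8, so m(1) = 8.
  α_6 = 4: Horner steps 3 → 8 → 8, so m(4) = 8.
Codeword c = [9, 7, 2, 5, 8, 8] ∈ F_11^6.
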